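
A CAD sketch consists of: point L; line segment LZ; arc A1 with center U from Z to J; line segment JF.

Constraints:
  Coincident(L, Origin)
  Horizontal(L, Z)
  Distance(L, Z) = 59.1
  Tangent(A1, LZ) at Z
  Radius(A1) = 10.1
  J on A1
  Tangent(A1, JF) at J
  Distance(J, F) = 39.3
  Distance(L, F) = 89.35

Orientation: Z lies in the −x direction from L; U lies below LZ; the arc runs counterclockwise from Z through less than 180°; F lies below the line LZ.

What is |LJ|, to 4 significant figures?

69.54

Checks: |UJ| = 10.10 ✓; ∠(UJ, JF) = 90.00° ✓; |JF| = 39.30 ✓; |LF| = 89.35 ✓.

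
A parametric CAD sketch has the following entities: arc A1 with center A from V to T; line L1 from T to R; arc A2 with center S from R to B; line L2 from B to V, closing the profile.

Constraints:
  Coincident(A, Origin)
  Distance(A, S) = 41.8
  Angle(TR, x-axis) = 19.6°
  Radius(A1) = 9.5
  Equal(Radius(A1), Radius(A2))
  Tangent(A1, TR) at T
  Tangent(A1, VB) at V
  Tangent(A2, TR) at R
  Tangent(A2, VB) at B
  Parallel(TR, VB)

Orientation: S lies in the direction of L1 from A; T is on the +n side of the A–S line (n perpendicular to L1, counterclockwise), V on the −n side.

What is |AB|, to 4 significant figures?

42.87

The slot axis is L1's direction at 19.6°, so u = (cos 19.6°, sin 19.6°) = (0.9421, 0.3355) and n = (−sin 19.6°, cos 19.6°) = (-0.3355, 0.9421). A is at the origin and S lies 41.8 along u from A, so S = 41.8·u = (39.38, 14.02). Tangency of A1 to both parallel lines with radius 9.5 puts T and V at A ± 9.5·n: T = (-3.187, 8.950), V = (3.187, -8.950). Equal radii place R and B the same way about S: R = S + 9.5·n = (36.19, 22.97), B = S − 9.5·n = (42.56, 5.072). Then |AB| = |B − A| = 42.87.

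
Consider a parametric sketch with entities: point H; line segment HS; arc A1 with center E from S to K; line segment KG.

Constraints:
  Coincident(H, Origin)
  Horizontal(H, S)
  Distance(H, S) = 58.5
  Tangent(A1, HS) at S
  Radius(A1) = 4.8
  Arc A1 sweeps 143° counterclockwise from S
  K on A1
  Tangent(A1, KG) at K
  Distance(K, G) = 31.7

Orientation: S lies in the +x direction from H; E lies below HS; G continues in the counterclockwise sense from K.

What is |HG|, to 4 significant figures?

85.54

H is at the origin; H and S share the same y with |HS| = 58.5 and S on the +x side, so S = (58.50, 0.000). A1 meets HS tangentially, so ES is at right angles to HS, so E = S + (0, -4.8) = (58.50, -4.800). On A1, S sits at bearing 90° from E; a 143° counterclockwise sweep puts K at bearing 233°, so K = E + 4.8·(cos 233°, sin 233°) = (55.61, -8.633). The tangent condition forces EK to be normal to KG, so KG runs along (−sin 233°, cos 233°); with |KG| = 31.7, G = (80.93, -27.71). Then |HG| = |G − H| = 85.54.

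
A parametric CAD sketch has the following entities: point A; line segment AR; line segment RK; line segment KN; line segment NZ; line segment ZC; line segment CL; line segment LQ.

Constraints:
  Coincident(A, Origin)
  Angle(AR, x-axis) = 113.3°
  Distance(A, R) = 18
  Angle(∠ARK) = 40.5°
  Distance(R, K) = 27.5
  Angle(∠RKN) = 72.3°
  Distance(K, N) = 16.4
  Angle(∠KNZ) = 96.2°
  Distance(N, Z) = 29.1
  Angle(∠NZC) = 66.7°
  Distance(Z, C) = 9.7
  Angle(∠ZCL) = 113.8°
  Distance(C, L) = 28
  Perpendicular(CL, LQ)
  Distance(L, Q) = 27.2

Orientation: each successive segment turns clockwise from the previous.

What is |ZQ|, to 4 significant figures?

36.80

∠ZCL = 113.8° gives CL at -37.20° from the x-axis; with |CL| = 28.0, L = (13.95, -1.857). CL is perpendicular to LQ, so LQ runs at -127.2°; with |LQ| = 27.2, Q = (-2.500, -23.52). Then |ZQ| = |Q − Z| = 36.80.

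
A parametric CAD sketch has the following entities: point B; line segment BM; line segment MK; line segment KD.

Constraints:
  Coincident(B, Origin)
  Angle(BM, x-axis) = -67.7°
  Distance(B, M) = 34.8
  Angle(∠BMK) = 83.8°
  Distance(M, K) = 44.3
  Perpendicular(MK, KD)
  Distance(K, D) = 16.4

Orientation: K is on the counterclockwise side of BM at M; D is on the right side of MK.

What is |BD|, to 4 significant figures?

65.15

B is at the origin; BM runs at -67.7° with length 34.8, so M = 34.8·(cos -67.7°, sin -67.7°) = (13.21, -32.20). ∠BMK = 83.8°, so MK runs at -67.7° + (180° − 83.8°) = 28.50° from the x-axis; with |MK| = 44.3, K = M + 44.3·(cos 28.50°, sin 28.50°) = (52.14, -11.06). MK is perpendicular to KD; with |KD| = 16.4 on the right of MK, D = K + 16.4·(0.4772, -0.8788) = (59.96, -25.47). Then |BD| = |D − B| = 65.15.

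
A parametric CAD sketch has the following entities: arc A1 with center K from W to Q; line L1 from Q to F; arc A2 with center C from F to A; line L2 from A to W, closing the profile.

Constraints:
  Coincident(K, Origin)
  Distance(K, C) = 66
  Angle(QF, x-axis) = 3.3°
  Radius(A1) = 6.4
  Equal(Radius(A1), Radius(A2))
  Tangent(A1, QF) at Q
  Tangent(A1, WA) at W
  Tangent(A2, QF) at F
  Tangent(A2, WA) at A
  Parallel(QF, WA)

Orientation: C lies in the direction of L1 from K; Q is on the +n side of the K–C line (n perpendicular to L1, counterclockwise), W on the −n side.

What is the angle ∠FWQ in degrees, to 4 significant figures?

79.02°

The slot axis is L1's direction at 3.3°, so u = (cos 3.3°, sin 3.3°) = (0.9983, 0.05756) and n = (−sin 3.3°, cos 3.3°) = (-0.05756, 0.9983). K is at the origin and C lies 66.0 along u from K, so C = 66.0·u = (65.89, 3.799). Tangency of A1 to both parallel lines with radius 6.4 puts Q and W at K ± 6.4·n: Q = (-0.3684, 6.389), W = (0.3684, -6.389). Equal radii place F and A the same way about C: F = C + 6.4·n = (65.52, 10.19), A = C − 6.4·n = (66.26, -2.590). Then cos ∠FWQ = WF·WQ / (|WF||WQ|), giving 79.02°.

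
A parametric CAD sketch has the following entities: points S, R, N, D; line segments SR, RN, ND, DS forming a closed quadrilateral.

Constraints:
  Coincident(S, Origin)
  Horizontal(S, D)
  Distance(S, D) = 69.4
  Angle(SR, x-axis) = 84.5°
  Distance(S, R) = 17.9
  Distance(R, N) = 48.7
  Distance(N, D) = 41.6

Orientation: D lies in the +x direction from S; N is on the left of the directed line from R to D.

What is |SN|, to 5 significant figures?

58.883

Checks: |RN| = 48.70 ✓; |ND| = 41.60 ✓.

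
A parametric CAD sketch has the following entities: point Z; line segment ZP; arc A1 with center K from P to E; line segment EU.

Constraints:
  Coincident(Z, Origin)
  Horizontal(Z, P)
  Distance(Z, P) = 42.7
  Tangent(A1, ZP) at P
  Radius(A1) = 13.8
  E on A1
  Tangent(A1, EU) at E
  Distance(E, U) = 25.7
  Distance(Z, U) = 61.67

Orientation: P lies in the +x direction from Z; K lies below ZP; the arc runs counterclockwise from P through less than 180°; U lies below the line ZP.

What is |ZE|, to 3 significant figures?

37.4

Z is at the origin; Z and P share the same y with |ZP| = 42.7 and P on the +x side, so P = (42.7, 0.00). A1 meets ZP tangentially, so KP is at right angles to ZP, so K = P + (0, -13.8) = (42.7, -13.8). Since KE ⟂ EU (tangency), |KU| = √(13.8² + 25.7²) = 29.2 regardless of where E sits on A1. So U lies on both circle(Z, 61.67) and circle(K, 29.2); the below-ZP intersection is U = (44.3, -42.9). E is the foot of the tangent from U: E = (30.9, -21.0).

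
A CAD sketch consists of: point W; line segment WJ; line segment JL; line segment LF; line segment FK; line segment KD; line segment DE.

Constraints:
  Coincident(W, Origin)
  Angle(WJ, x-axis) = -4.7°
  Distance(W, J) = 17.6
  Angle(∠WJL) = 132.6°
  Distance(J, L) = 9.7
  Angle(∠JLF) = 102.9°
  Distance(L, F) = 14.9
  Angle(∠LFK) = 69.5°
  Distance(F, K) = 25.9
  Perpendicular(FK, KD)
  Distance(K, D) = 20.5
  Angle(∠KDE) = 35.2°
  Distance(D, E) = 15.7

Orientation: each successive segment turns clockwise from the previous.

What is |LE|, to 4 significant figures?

13.22

W is at the origin; WJ runs at -4.7° with length 17.6, so J = (17.54, -1.442). ∠WJL = 132.6° gives JL at -52.10° from the x-axis; with |JL| = 9.7, L = (23.50, -9.096). ∠JLF = 102.9° gives LF at -129.2° from the x-axis; with |LF| = 14.9, F = (14.08, -20.64). ∠LFK = 69.5° gives FK at 120.3° from the x-axis; with |FK| = 25.9, K = (1.015, 1.719). The perpendicularity gives KD at right angles to FK, so KD runs at 30.30°; with |KD| = 20.5, D = (18.71, 12.06). ∠KDE = 35.2° gives DE at -114.5° from the x-axis; with |DE| = 15.7, E = (12.20, -2.225). Then |LE| = |E − L| = 13.22.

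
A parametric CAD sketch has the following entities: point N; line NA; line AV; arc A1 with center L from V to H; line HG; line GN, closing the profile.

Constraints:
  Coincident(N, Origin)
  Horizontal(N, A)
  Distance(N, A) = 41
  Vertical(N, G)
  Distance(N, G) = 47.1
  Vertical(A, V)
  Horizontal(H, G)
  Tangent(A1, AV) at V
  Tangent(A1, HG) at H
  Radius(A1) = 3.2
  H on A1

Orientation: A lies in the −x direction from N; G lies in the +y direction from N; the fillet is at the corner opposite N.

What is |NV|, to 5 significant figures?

60.068

The virtual corner opposite N is at (-41.000, 47.100). The tangent condition forces LV to be normal to AV and tangency of A1 to HG means the radius LH is perpendicular to HG, with radius 3.2, so the center L sits 3.2 in from both sides at L = (-37.800, 43.900). That places the tangent points at V = (-41.000, 43.900) on AV and H = (-37.800, 47.100) on HG. Then |NV| = |V − N| = 60.068.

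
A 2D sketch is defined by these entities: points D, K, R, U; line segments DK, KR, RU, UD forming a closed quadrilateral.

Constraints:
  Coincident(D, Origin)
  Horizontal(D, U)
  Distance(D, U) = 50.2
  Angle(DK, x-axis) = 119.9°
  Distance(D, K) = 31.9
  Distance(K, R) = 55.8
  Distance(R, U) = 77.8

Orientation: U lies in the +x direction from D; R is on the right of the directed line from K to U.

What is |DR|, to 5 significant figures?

35.718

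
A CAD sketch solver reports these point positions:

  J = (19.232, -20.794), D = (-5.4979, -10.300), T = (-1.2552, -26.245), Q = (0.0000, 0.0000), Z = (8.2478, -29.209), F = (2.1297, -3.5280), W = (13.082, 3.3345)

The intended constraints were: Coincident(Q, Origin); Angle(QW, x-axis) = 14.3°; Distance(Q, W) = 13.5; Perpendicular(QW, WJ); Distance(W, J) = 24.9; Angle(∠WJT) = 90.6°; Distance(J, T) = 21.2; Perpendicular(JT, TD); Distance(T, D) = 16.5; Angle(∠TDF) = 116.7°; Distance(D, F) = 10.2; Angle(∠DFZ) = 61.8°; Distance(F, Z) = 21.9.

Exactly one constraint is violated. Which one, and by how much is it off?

Distance(F, Z) = 21.9 — off by 4.50.

Q = (0.00, 0.00) ✓; QW at 14.30° ✓; |QW| = 13.50 ✓; ∠(QW, WJ) = 90.00° ✓; |WJ| = 24.90 ✓; ∠WJT = 90.60° ✓; |JT| = 21.20 ✓; ∠(JT, TD) = 90.00° ✓; |TD| = 16.50 ✓; ∠TDF = 116.7° ✓; |DF| = 10.20 ✓; ∠DFZ = 61.80° ✓; |FZ| = 26.40 ✗.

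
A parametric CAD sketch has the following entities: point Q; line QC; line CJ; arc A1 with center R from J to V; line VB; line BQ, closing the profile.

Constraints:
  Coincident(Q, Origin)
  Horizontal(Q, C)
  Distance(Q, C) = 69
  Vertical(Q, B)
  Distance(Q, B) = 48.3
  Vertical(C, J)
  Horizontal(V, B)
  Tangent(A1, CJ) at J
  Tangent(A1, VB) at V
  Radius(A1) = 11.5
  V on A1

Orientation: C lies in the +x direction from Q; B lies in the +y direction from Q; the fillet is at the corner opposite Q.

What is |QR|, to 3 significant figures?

68.3

Q is at the origin; QC is horizontal with |QC| = 69.0 and C on the +x side, so C = (69.0, 0.00). QB is vertical with |QB| = 48.3 and B on the +y side, so B = (0.00, 48.3). The virtual corner opposite Q is at (69.0, 48.3). The tangent condition forces RJ to be normal to CJ and the tangent condition forces RV to be normal to VB, with radius 11.5, so the center R sits 11.5 in from both sides at R = (57.5, 36.8). Then |QR| = |R − Q| = 68.3.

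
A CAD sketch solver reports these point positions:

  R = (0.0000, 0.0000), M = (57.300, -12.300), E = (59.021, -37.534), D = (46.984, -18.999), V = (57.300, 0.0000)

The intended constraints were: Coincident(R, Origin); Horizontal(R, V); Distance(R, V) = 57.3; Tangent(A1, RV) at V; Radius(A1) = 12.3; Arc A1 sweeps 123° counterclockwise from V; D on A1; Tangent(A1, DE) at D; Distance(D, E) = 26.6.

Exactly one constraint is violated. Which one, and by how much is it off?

Distance(D, E) = 26.6 — off by 4.50.

R = (0.00, 0.00) ✓; R.y = 0.00, V.y = 0.00 ✓; |RV| = 57.30 ✓; ∠(MV, VR) = 90.00° ✓; |MV| = 12.30 ✓; bearing(M→D) − bearing(M→V) = 123.0° ✓; |MD| = 12.30 ✓; ∠(MD, DE) = 90.00° ✓; |DE| = 22.10 ✗.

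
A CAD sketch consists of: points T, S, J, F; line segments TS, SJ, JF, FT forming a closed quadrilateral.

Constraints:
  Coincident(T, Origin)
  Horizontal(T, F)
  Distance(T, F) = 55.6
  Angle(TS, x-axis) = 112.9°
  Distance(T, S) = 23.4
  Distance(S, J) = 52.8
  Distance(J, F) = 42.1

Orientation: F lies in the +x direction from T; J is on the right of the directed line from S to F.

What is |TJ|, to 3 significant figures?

30.1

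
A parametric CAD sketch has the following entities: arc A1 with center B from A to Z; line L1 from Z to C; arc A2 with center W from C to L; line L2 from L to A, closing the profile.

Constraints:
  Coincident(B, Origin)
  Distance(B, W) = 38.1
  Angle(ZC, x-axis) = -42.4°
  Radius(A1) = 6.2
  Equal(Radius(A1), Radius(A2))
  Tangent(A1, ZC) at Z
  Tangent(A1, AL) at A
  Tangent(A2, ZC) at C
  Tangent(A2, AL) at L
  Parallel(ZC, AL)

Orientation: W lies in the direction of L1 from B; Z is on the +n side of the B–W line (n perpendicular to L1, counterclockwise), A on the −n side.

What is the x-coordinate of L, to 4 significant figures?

23.95

Tangency of A1 to both parallel lines with radius 6.2 puts Z and A at B ± 6.2·n: Z = (4.181, 4.578), A = (-4.181, -4.578). Equal radii place C and L the same way about W: C = W + 6.2·n = (32.32, -21.11), L = W − 6.2·n = (23.95, -30.27). So L.x = 23.95.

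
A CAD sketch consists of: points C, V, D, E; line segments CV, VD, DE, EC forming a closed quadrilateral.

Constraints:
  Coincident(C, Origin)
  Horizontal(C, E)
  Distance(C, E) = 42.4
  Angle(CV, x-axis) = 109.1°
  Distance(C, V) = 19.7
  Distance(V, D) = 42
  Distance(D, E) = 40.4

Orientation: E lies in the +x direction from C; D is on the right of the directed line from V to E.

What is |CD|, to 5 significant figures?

22.303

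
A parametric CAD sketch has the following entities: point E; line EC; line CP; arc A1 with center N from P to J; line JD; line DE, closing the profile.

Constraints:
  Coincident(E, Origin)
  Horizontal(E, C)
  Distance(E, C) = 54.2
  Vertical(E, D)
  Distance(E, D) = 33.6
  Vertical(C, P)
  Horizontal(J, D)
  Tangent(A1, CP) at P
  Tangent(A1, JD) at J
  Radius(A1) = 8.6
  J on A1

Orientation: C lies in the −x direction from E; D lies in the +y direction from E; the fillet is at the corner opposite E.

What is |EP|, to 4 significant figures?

59.69

E is at the origin; E and C share the same y with |EC| = 54.2 and C on the −x side, so C = (-54.20, 0.000). ED is vertical with |ED| = 33.6 and D on the +y side, so D = (0.000, 33.60). The virtual corner opposite E is at (-54.20, 33.60). Since A1 is tangent to CP there, NP ⟂ CP and A1 meets JD tangentially, so NJ is at right angles to JD, with radius 8.6, so the center N sits 8.6 in from both sides at N = (-45.60, 25.00). That places the tangent points at P = (-54.20, 25.00) on CP and J = (-45.60, 33.60) on JD. Then |EP| = |P − E| = 59.69.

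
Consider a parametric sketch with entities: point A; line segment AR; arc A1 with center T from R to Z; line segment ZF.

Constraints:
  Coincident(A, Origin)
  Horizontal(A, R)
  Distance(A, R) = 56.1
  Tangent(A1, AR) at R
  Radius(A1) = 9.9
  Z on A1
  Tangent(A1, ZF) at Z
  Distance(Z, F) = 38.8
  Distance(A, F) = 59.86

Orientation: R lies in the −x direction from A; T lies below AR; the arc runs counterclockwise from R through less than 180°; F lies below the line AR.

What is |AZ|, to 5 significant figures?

65.696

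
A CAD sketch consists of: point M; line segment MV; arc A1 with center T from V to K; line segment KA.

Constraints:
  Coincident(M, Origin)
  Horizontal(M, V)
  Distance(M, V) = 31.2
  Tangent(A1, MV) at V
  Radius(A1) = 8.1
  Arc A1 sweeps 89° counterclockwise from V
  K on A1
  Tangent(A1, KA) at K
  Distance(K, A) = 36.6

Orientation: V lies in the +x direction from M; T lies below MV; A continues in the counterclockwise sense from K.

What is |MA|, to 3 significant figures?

49.9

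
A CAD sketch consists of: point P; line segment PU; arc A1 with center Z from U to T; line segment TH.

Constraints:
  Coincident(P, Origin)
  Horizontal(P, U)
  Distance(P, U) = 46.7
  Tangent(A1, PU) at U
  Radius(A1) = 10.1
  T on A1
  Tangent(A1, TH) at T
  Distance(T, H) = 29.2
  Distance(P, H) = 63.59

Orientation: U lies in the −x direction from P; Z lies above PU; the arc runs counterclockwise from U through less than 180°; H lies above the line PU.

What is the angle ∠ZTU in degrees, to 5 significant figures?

33.639°

Checks: P.y = 0.00, U.y = 0.00 ✓; ∠(ZU, UP) = 90.00° ✓; |ZT| = 10.10 ✓; ∠(ZT, TH) = 90.00° ✓; |TH| = 29.20 ✓; |PH| = 63.59 ✓.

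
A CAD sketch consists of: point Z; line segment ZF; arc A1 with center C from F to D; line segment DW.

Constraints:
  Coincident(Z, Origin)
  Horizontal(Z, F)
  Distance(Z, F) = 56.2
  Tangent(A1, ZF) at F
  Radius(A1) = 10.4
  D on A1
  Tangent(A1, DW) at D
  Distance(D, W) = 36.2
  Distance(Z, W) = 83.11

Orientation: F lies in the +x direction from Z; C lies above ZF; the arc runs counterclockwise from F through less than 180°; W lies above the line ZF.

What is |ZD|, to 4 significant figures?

67.25

Z is at the origin; ZF is horizontal with |ZF| = 56.2 and F on the +x side, so F = (56.20, 0.000). Since A1 is tangent to ZF there, CF ⟂ ZF, so C = F + (0, 10.4) = (56.20, 10.40). Since CD ⟂ DW (tangency), |CW| = √(10.4² + 36.2²) = 37.66 regardless of where D sits on A1. So W lies on both circle(Z, 83.11) and circle(C, 37.66); the above-ZF intersection is W = (69.44, 45.66). D is the foot of the tangent from W: D = (66.57, 9.573).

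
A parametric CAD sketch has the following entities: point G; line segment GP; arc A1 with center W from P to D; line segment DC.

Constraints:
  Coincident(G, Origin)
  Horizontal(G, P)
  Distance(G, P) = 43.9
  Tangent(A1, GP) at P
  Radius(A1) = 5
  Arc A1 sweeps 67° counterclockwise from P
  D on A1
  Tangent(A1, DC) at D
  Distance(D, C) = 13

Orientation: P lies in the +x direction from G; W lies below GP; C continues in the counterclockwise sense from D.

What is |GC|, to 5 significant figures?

37.367

On A1, P sits at bearing 90° from W; a 67° counterclockwise sweep puts D at bearing 157°, so D = W + 5.0·(cos 157°, sin 157°) = (39.297, -3.0463). The tangent condition forces WD to be normal to DC, so DC runs along (−sin 157°, cos 157°); with |DC| = 13.0, C = (34.218, -15.013). Then |GC| = |C − G| = 37.367.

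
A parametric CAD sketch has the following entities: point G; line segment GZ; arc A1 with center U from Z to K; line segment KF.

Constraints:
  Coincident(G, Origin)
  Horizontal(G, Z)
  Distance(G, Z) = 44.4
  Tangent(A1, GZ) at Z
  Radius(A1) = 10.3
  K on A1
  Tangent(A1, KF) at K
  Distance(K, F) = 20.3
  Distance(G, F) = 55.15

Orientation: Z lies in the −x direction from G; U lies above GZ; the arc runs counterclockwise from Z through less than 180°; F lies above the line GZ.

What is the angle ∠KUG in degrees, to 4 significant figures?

39.31°

G is at the origin; GZ is horizontal with |GZ| = 44.4 and Z on the −x side, so Z = (-44.40, 0.000). Since A1 is tangent to GZ there, UZ ⟂ GZ, so U = Z + (0, 10.3) = (-44.40, 10.30). Since UK ⟂ KF (tangency), |UF| = √(10.3² + 20.3²) = 22.76 regardless of where K sits on A1. So F lies on both circle(G, 55.15) and circle(U, 22.76); the above-GZ intersection is F = (-44.14, 33.06). K is the foot of the tangent from F: K = (-35.16, 14.86).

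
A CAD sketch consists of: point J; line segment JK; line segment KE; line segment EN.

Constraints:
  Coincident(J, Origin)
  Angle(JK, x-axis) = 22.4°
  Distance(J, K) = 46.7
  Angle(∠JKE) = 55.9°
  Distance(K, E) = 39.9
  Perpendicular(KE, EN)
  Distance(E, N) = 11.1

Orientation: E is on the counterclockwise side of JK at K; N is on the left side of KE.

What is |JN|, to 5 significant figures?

30.795

J is at the origin; JK runs at 22.4° with length 46.7, so K = 46.7·(cos 22.4°, sin 22.4°) = (43.176, 17.796). ∠JKE = 55.9°, so KE runs at 22.4° + (180° − 55.9°) = 146.50° from the x-axis; with |KE| = 39.9, E = K + 39.9·(cos 146.50°, sin 146.50°) = (9.9043, 39.818). The perpendicularity gives EN at right angles to KE; with |EN| = 11.1 on the left of KE, N = E + 11.1·(-0.55194, -0.83389) = (3.7778, 30.562). Then |JN| = |N − J| = 30.795.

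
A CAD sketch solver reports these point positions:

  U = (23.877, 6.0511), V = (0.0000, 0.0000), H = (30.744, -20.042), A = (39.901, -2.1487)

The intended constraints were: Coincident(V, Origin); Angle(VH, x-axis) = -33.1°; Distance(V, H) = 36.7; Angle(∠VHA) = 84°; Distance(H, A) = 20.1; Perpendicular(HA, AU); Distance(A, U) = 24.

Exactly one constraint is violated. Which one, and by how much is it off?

Distance(A, U) = 24 — off by 6.00.

V = (0.00, 0.00) ✓; VH at -33.10° ✓; |VH| = 36.70 ✓; ∠VHA = 84.00° ✓; |HA| = 20.10 ✓; ∠(HA, AU) = 90.00° ✓; |AU| = 18.00 ✗.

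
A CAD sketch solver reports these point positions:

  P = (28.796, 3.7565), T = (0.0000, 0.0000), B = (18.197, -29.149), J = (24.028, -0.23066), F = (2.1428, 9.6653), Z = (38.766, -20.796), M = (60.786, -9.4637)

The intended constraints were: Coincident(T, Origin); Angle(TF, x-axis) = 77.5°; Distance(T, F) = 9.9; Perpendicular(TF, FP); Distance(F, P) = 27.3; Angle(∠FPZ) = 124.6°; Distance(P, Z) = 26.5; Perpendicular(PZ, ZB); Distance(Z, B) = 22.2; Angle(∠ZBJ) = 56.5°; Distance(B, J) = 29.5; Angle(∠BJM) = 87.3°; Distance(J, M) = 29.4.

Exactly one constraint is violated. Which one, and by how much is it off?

Distance(J, M) = 29.4 — off by 8.50.

T = (0.00, 0.00) ✓; TF at 77.50° ✓; |TF| = 9.900 ✓; ∠(TF, FP) = 90.00° ✓; |FP| = 27.30 ✓; ∠FPZ = 124.6° ✓; |PZ| = 26.50 ✓; ∠(PZ, ZB) = 90.00° ✓; |ZB| = 22.20 ✓; ∠ZBJ = 56.50° ✓; |BJ| = 29.50 ✓; ∠BJM = 87.30° ✓; |JM| = 37.90 ✗.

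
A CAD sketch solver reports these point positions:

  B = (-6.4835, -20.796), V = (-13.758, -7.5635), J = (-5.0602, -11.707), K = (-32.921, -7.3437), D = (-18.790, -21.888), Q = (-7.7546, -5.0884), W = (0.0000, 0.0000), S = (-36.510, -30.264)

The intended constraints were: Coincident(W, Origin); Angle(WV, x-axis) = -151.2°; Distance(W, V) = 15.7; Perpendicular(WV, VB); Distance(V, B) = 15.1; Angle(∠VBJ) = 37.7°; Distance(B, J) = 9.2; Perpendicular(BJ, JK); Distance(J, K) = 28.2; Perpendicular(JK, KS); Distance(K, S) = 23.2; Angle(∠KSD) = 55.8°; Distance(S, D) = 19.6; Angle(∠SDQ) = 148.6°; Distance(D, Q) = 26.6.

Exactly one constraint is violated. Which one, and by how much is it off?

Distance(D, Q) = 26.6 — off by 6.50.

W = (0.00, 0.00) ✓; WV at -151.2° ✓; |WV| = 15.70 ✓; ∠(WV, VB) = 90.00° ✓; |VB| = 15.10 ✓; ∠VBJ = 37.70° ✓; |BJ| = 9.200 ✓; ∠(BJ, JK) = 90.00° ✓; |JK| = 28.20 ✓; ∠(JK, KS) = 90.00° ✓; |KS| = 23.20 ✓; ∠KSD = 55.80° ✓; |SD| = 19.60 ✓; ∠SDQ = 148.6° ✓; |DQ| = 20.10 ✗.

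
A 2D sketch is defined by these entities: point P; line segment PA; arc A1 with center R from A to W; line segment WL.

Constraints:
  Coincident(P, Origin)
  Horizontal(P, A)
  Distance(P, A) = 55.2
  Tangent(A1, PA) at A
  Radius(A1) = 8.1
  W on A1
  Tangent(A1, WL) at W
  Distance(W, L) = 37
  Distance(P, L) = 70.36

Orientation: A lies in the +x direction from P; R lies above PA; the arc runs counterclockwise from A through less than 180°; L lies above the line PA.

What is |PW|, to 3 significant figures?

63.8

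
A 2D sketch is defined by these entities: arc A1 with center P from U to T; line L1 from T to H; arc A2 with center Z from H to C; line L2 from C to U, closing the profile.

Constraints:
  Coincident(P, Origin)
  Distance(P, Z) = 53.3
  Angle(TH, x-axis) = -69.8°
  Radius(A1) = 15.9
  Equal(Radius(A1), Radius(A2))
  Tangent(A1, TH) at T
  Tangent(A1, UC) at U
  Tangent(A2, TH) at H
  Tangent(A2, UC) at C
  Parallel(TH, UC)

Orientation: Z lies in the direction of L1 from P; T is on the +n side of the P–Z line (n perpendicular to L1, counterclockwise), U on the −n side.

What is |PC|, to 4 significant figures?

55.62

The slot axis is L1's direction at -69.8°, so u = (cos -69.8°, sin -69.8°) = (0.3453, -0.9385) and n = (−sin -69.8°, cos -69.8°) = (0.9385, 0.3453). P is at the origin and Z lies 53.3 along u from P, so Z = 53.3·u = (18.40, -50.02). Tangency of A1 to both parallel lines with radius 15.9 puts T and U at P ± 15.9·n: T = (14.92, 5.490), U = (-14.92, -5.490). Equal radii place H and C the same way about Z: H = Z + 15.9·n = (33.33, -44.53), C = Z − 15.9·n = (3.482, -55.51). Then |PC| = |C − P| = 55.62.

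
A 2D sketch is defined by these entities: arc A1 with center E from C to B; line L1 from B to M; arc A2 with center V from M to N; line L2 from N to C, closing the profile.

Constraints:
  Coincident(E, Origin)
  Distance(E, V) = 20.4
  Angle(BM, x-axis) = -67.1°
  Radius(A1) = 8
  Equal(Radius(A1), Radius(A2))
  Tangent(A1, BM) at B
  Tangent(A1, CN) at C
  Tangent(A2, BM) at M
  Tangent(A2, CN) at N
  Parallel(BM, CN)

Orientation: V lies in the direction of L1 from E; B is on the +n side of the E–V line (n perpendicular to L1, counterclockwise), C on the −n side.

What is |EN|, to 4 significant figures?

21.91

Tangency of A1 to both parallel lines with radius 8.0 puts B and C at E ± 8.0·n: B = (7.369, 3.113), C = (-7.369, -3.113). Equal radii place M and N the same way about V: M = V + 8.0·n = (15.31, -15.68), N = V − 8.0·n = (0.5686, -21.91). Then |EN| = |N − E| = 21.91.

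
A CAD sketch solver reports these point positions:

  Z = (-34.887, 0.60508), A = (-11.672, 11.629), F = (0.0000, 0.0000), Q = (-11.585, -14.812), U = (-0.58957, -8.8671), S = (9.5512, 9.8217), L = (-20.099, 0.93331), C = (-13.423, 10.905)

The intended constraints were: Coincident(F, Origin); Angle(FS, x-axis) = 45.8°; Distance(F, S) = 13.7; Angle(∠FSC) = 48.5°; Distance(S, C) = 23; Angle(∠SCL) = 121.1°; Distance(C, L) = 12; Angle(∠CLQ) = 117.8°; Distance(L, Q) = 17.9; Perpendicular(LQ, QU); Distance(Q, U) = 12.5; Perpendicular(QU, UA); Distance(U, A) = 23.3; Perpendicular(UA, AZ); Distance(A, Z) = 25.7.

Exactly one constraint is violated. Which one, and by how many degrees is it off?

Perpendicular(UA, AZ) — off by 3.00°.

F = (0.00, 0.00) ✓; FS at 45.80° ✓; |FS| = 13.70 ✓; ∠FSC = 48.50° ✓; |SC| = 23.00 ✓; ∠SCL = 121.1° ✓; |CL| = 12.00 ✓; ∠CLQ = 117.8° ✓; |LQ| = 17.90 ✓; ∠(LQ, QU) = 90.00° ✓; |QU| = 12.50 ✓; ∠(QU, UA) = 90.00° ✓; |UA| = 23.30 ✓; ∠(UA, AZ) = 87.00° ✗; |AZ| = 25.70 ✓.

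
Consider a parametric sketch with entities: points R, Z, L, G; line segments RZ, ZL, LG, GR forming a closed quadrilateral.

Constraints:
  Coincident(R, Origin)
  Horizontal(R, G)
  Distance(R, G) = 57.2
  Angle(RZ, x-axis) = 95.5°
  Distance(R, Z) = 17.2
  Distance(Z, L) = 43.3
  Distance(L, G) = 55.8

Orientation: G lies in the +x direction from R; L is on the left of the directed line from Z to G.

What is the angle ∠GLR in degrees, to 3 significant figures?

61.6°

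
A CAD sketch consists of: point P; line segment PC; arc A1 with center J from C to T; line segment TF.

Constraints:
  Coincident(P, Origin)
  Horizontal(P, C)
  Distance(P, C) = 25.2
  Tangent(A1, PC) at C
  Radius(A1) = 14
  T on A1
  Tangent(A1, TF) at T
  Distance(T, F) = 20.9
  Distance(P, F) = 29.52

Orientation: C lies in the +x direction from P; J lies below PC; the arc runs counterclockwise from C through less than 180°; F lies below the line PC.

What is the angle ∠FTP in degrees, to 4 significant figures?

108.6°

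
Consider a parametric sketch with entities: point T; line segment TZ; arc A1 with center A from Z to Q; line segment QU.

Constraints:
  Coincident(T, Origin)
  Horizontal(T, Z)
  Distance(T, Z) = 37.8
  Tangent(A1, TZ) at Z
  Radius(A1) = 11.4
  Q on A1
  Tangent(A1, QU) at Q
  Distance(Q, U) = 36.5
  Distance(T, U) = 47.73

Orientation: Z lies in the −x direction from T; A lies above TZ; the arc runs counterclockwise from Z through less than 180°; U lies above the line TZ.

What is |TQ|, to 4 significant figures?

28.11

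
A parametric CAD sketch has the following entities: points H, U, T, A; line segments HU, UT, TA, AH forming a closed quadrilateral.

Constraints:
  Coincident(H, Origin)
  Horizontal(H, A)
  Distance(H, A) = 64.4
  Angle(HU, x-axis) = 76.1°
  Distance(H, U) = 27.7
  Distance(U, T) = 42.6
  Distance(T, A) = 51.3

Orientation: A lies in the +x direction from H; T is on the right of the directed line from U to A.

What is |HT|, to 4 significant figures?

21.30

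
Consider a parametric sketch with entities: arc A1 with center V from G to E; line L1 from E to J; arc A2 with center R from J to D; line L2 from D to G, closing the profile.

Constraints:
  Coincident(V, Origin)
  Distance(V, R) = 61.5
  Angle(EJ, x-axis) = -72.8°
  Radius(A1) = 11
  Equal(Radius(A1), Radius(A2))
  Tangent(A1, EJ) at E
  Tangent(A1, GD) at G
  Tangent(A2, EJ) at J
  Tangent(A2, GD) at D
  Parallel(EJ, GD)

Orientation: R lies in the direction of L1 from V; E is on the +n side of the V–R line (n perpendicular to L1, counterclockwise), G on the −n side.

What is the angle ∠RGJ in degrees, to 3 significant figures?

9.54°

Tangency of A1 to both parallel lines with radius 11.0 puts E and G at V ± 11.0·n: E = (10.5, 3.25), G = (-10.5, -3.25). Equal radii place J and D the same way about R: J = R + 11.0·n = (28.7, -55.5), D = R − 11.0·n = (7.68, -62.0). Then cos ∠RGJ = GR·GJ / (|GR||GJ|), giving 9.54°.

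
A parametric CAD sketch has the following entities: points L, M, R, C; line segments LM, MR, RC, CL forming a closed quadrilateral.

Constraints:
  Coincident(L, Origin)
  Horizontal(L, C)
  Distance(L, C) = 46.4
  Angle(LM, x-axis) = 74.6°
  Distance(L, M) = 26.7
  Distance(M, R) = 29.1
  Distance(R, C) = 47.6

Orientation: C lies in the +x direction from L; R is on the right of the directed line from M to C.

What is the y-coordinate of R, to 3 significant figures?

-2.17

Checks: |MR| = 29.10 ✓; |RC| = 47.60 ✓.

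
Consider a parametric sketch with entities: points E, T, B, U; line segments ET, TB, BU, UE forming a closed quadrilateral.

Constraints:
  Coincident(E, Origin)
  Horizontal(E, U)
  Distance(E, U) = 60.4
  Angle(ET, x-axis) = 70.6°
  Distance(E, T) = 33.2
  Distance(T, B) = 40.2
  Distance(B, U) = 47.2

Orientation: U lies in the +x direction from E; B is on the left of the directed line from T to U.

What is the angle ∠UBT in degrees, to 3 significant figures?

83.6°

Checks: |TB| = 40.20 ✓; |BU| = 47.20 ✓.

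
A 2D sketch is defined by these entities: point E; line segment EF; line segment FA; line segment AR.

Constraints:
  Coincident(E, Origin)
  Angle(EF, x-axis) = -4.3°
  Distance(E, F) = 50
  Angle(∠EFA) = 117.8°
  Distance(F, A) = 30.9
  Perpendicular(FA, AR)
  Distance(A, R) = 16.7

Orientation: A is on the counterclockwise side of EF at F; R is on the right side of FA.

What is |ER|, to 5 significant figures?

81.560

∠EFA = 117.8°, so FA runs at -4.3° + (180° − 117.8°) = 57.900° from the x-axis; with |FA| = 30.9, A = F + 30.9·(cos 57.900°, sin 57.900°) = (66.279, 22.427). The perpendicularity gives AR at right angles to FA; with |AR| = 16.7 on the right of FA, R = A + 16.7·(0.84712, -0.53140) = (80.426, 13.553). Then |ER| = |R − E| = 81.560.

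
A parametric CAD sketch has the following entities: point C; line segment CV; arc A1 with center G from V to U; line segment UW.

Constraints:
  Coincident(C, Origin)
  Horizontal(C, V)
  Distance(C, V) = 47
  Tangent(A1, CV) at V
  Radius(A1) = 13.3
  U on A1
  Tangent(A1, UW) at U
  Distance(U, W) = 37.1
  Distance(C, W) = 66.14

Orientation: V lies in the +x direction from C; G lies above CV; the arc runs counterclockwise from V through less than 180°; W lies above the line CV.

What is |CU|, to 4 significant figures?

61.87

Checks: |GU| = 13.30 ✓; ∠(GU, UW) = 90.00° ✓; |UW| = 37.10 ✓; |CW| = 66.14 ✓.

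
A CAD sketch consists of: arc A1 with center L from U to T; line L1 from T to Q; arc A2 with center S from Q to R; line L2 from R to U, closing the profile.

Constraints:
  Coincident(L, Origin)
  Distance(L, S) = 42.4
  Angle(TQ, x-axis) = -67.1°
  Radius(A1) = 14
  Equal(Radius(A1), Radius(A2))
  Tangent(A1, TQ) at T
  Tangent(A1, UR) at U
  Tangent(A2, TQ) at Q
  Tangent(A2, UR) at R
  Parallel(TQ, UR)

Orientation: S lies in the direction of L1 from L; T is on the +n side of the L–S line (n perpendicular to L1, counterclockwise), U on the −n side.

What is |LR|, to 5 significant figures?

44.652

The slot axis is L1's direction at -67.1°, so u = (cos -67.1°, sin -67.1°) = (0.38912, -0.92119) and n = (−sin -67.1°, cos -67.1°) = (0.92119, 0.38912). L is at the origin and S lies 42.4 along u from L, so S = 42.4·u = (16.499, -39.058). Tangency of A1 to both parallel lines with radius 14.0 puts T and U at L ± 14.0·n: T = (12.897, 5.4477), U = (-12.897, -5.4477). Equal radii place Q and R the same way about S: Q = S + 14.0·n = (29.395, -33.611), R = S − 14.0·n = (3.6023, -44.506). Then |LR| = |R − L| = 44.652.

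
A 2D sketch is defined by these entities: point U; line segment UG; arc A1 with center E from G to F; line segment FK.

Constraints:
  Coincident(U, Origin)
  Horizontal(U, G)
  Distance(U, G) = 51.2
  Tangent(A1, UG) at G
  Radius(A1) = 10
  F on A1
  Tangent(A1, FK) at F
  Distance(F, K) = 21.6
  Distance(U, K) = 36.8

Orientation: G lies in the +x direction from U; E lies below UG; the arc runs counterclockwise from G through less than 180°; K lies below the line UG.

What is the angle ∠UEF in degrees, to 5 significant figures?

26.296°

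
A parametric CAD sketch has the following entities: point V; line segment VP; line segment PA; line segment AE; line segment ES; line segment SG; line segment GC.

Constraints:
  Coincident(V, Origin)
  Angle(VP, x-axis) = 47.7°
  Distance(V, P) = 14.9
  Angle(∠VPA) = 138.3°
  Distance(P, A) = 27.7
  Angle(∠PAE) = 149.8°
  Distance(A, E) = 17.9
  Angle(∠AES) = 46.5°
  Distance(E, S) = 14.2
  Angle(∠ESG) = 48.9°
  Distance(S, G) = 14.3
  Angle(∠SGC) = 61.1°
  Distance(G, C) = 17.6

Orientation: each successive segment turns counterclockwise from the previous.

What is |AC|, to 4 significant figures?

23.13

V is at the origin; VP runs at 47.7° with length 14.9, so P = (10.03, 11.02). ∠VPA = 138.3° gives PA at 89.40° from the x-axis; with |PA| = 27.7, A = (10.32, 38.72). ∠PAE = 149.8° gives AE at 119.6° from the x-axis; with |AE| = 17.9, E = (1.476, 54.28). ∠AES = 46.5° gives ES at -106.9° from the x-axis; with |ES| = 14.2, S = (-2.652, 40.70). ∠ESG = 48.9° gives SG at 24.20° from the x-axis; with |SG| = 14.3, G = (10.39, 46.56). ∠SGC = 61.1° gives GC at 143.1° from the x-axis; with |GC| = 17.6, C = (-3.683, 57.13). Then |AC| = |C − A| = 23.13.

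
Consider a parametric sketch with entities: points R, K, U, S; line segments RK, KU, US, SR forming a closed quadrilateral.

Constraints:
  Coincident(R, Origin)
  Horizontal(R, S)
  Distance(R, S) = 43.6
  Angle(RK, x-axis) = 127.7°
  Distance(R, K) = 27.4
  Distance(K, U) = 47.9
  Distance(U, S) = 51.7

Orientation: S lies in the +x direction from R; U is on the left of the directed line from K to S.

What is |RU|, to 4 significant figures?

53.12

R is at the origin; R and S share the same y with |RS| = 43.6 and S in +x, so S = (43.6, 0). RK runs at 127.7° with |RK| = 27.4, so K = (-16.76, 21.68). U is determined by |KU| = 47.9 and |US| = 51.7 together: it lies at the intersection of circle(K, 47.9) and circle(S, 51.7). With |KS| = 64.13, the foot of the radical line on KS is 29.11 from K and the perpendicular offset is √(47.9² − 29.11²) = 38.04. Taking the left-of-KS solution: U = (23.50, 47.63).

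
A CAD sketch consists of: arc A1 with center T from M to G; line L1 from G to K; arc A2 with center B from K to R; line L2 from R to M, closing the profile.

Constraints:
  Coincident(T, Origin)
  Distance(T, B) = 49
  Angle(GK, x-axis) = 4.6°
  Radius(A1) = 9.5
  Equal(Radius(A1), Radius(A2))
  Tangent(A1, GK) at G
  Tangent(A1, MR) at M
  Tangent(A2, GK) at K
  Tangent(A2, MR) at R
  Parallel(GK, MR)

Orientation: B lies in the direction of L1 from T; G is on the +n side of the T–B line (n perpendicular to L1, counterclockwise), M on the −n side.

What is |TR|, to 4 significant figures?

49.91

Tangency of A1 to both parallel lines with radius 9.5 puts G and M at T ± 9.5·n: G = (-0.7619, 9.469), M = (0.7619, -9.469). Equal radii place K and R the same way about B: K = B + 9.5·n = (48.08, 13.40), R = B − 9.5·n = (49.60, -5.540). Then |TR| = |R − T| = 49.91.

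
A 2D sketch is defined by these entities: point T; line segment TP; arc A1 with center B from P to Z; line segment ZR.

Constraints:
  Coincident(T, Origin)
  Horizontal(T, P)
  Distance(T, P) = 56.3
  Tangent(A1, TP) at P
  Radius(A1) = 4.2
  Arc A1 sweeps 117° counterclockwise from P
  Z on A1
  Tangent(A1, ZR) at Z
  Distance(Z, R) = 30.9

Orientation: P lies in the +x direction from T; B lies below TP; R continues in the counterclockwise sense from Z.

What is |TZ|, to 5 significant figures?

52.911

The tangent condition forces BP to be normal to TP, so B = P + (0, -4.2) = (56.300, -4.2000). On A1, P sits at bearing 90° from B; a 117° counterclockwise sweep puts Z at bearing 207°, so Z = B + 4.2·(cos 207°, sin 207°) = (52.558, -6.1068). Then |TZ| = |Z − T| = 52.911.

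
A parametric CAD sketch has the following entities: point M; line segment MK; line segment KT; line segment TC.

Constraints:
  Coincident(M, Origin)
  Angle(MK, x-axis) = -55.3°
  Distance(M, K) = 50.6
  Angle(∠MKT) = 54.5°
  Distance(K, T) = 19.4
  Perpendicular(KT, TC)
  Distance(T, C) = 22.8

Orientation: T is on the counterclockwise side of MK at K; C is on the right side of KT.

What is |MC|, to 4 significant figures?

64.77

M is at the origin; MK runs at -55.3° with length 50.6, so K = 50.6·(cos -55.3°, sin -55.3°) = (28.81, -41.60). ∠MKT = 54.5°, so KT runs at -55.3° + (180° − 54.5°) = 70.20° from the x-axis; with |KT| = 19.4, T = K + 19.4·(cos 70.20°, sin 70.20°) = (35.38, -23.35). The perpendicularity gives TC at right angles to KT; with |TC| = 22.8 on the right of KT, C = T + 22.8·(0.9409, -0.3387) = (56.83, -31.07). Then |MC| = |C − M| = 64.77.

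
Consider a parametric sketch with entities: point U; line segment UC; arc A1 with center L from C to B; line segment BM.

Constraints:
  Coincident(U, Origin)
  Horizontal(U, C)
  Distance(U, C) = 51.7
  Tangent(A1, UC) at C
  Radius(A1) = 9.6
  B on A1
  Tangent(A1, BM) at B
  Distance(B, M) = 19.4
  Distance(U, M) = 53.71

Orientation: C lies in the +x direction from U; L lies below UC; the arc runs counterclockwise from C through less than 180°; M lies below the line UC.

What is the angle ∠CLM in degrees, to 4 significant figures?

160.7°

U is at the origin; UC is horizontal with |UC| = 51.7 and C on the +x side, so C = (51.70, 0.000). Since A1 is tangent to UC there, LC ⟂ UC, so L = C + (0, -9.6) = (51.70, -9.600). Since LB ⟂ BM (tangency), |LM| = √(9.6² + 19.4²) = 21.65 regardless of where B sits on A1. So M lies on both circle(U, 53.71) and circle(L, 21.65); the below-UC intersection is M = (44.53, -30.02). B is the foot of the tangent from M: B = (42.17, -10.77).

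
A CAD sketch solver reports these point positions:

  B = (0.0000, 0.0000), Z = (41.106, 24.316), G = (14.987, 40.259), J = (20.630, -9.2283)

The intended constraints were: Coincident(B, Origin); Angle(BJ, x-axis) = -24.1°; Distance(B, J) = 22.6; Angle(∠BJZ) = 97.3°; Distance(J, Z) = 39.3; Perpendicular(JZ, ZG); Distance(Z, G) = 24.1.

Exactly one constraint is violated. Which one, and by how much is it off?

Distance(Z, G) = 24.1 — off by 6.50.

B = (0.00, 0.00) ✓; BJ at -24.10° ✓; |BJ| = 22.60 ✓; ∠BJZ = 97.30° ✓; |JZ| = 39.30 ✓; ∠(JZ, ZG) = 90.00° ✓; |ZG| = 30.60 ✗.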